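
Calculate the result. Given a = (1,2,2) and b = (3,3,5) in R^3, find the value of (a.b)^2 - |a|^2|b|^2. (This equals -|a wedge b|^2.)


a . b = 1*3 + 2*3 + 2*5
= 3 + 6 + 10 = 19
|a|^2 = 1^2 + 2^2 + 2^2 = 9
|b|^2 = 3^2 + 3^2 + 5^2 = 43
(a.b)^2 = 19^2 = 361
|a|^2 * |b|^2 = 9 * 43 = 387
Result = 361 - 387 = -26


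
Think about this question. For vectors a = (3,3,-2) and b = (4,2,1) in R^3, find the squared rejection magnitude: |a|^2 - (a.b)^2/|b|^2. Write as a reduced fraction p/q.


|a|^2 = 3^2 + 3^2 + (-2)^2 = 22
|b|^2 = 4^2 + 2^2 + 1^2 = 21
a . b = 3*4 + 3*2 + (-2)*1 = 16
(a.b)^2 = 16^2 = 256
|rej|^2 = 22 - 256/21
= (462 - 256)/21
= 206/21
In lowest terms: 206/21


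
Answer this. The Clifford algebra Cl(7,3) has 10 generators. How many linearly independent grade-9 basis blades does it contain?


Number of grade-k basis blades in Cl(p,q) with n = p + q is C(n, k).
n = 7 + 3 = 10
C(10, 9) = 10! / (9! * 1!)
= 3628800 / (362880 * 1)
= 10


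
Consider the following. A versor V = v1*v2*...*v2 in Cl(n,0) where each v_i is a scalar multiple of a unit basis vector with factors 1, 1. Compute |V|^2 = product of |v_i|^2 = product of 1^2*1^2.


Each vector v_i has |v_i|^2 = s_i^2
Squared scales: 1^2 = 1, 1^2 = 1
|V|^2 = 1 * 1
= 1


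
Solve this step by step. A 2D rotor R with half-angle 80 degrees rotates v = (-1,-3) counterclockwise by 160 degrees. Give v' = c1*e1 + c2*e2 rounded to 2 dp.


Rotor R = cos(80deg) - sin(80deg)*e12
Rotation angle theta = 2 * 80 = 160 degrees
v' = R*v*~R rotates v by theta.
cos(160deg) = -0.9397, sin(160deg) = 0.3420
v'_1 = -1*cos(160deg) - (-3)*sin(160deg)
= -1*(-0.9397) - (-3)*0.3420
= 1.97
v'_2 = -1*sin(160deg) + (-3)*cos(160deg)
= -1*0.3420 + (-3)*(-0.9397)
= 2.48
v' = 1.97*e1 + 2.48*e2


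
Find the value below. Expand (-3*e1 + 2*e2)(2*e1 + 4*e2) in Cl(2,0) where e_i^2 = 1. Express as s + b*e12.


Expand: (-3*e1 + 2*e2)(2*e1 + 4*e2)
= (-3)*2*e1e1 + (-3)*4*e1e2 + 2*2*e2e1 + 2*4*e2e2
Using e1^2 = e2^2 = 1, e2e1 = -e1e2:
Scalar part s = (-3)*2 + 2*4 = -6 + 8 = 2
Bivector part b = (-3)*4 - 2*2 = -12 - 4 = -16
uv = 2 - 16*e12


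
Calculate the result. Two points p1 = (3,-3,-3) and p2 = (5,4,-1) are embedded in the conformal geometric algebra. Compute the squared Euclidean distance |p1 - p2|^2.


p1 - p2 = (-2, -7, -2)
|p1 - p2|^2 = (-2)^2 + (-7)^2 + (-2)^2
= 4 + 49 + 4
= 57


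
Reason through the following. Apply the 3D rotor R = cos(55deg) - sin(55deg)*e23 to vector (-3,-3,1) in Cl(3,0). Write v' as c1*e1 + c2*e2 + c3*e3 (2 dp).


Rotor R = cos(55deg) - sin(55deg)*e23
Rotation angle theta = 2 * 55 = 110 degrees in the e23 plane (e2 -> e3).
The component perpendicular to the plane (e1) is invariant: v'_1 = v1 = -3.00
cos(110deg) = -0.3420, sin(110deg) = 0.9397
v'_2 = v2*cos(theta) - v3*sin(theta) = -3*(-0.3420) - 1*0.9397 = 0.09
v'_3 = v2*sin(theta) + v3*cos(theta) = -3*0.9397 + 1*(-0.3420) = -3.16
v' = -3.00*e1 + 0.09*e2 - 3.16*e3


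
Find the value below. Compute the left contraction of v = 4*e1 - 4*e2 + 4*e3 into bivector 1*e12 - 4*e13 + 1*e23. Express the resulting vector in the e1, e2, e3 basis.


Left contraction v _| B = <vB>_1 (grade-1 part of the geometric product vB).
Using e1_|e12 = e2, e2_|e12 = -e1, e1_|e13 = e3, e3_|e13 = -e1, e2_|e23 = e3, e3_|e23 = -e2:
e1 coeff: -v2*b12 - v3*b13 = -(-4)*(1) - (4)*(-4) = 20
e2 coeff: v1*b12 - v3*b23 = (4)*(1) - (4)*(1) = 0
e3 coeff: v1*b13 + v2*b23 = (4)*(-4) + (-4)*(1) = -20
v _| B = 20*e1 + 0*e2 - 20*e3


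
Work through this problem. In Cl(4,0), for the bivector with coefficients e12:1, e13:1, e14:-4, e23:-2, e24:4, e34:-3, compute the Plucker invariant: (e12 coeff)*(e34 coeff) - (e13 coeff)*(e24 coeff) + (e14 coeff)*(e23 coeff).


Plucker relation: af - be + cd
a*f = 1*(-3) = -3
b*e = 1*4 = 4
c*d = (-4)*(-2) = 8
af - be + cd = -3 - 4 + 8
= 1


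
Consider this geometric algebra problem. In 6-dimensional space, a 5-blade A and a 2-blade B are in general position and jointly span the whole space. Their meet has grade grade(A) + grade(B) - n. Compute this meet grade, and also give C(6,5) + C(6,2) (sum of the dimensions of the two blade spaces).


Meet grade = grade(A) + grade(B) - n
= 5 + 2 - 6 = 1
C(6,5) = 6
C(6,2) = 15
dim_A + dim_B = 6 + 15 = 21


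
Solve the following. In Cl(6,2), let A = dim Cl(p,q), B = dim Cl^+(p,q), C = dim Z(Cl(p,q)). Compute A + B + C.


n = 6 + 2 = 8
Total dim = 2^8 = 256
Even subalgebra dim = 2^7 = 128
n is even, so center dim = 1
Sum = 256 + 128 + 1 = 385


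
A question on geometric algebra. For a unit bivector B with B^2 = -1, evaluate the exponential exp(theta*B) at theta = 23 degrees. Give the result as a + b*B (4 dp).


For a unit bivector B with B^2 = -1, the exponential series gives
e^(theta*B) = cos(theta) + sin(theta)*B (the GA analogue of Euler's formula).
theta = 23 degrees = 0.401426 rad
cos(23 deg) = 0.9205
sin(23 deg) = 0.3907
exp(theta*B) = 0.9205 + 0.3907*B


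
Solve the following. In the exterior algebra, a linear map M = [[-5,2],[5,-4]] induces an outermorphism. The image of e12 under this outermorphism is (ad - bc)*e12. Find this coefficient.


The outermorphism of a linear map f sends e1^e2 to f(e1)^f(e2).
f(e1) = -5*e1 + 5*e2
f(e2) = 2*e1 - 4*e2
f(e1) ^ f(e2) = (-5*e1 + 5*e2) ^ (2*e1 - 4*e2)
= (-5)*(-4)*e12 + 5*2*e21
= (20 - 10)*e12
= 10*e12
Coefficient = 10


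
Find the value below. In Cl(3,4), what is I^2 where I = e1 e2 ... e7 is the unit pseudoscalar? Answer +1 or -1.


The pseudoscalar I = e1...e_n (product of all n generators) of Cl(p,q) satisfies I^2 = (-1)^(q + n(n-1)/2).
p = 3, q = 4, n = p + q = 7
n(n-1)/2 = 7 * 6 / 2 = 21
Exponent = q + n(n-1)/2 = 4 + 21 = 25
I^2 = (-1)^25 = -1


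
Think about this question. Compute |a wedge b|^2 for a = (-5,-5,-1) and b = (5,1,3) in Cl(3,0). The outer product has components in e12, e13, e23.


a wedge b = (a1*b2 - a2*b1)*e12 + (a1*b3 - a3*b1)*e13 + (a2*b3 - a3*b2)*e23
e12 coeff: (-5)*1 - (-5)*5 = -5 - (-25) = 20
e13 coeff: (-5)*3 - (-1)*5 = -15 - (-5) = -10
e23 coeff: (-5)*3 - (-1)*1 = -15 - (-1) = -14
|a wedge b|^2 = 20^2 + (-10)^2 + (-14)^2
= 400 + 100 + 196
= 696


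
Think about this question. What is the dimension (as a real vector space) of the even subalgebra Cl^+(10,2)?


Even subalgebra dimension = 2^(n-1)
n = 10 + 2 = 12
2^(12 - 1) = 2^11 = 2048
Verification: sum of C(12,k) for even k = 1 + 66 + 495 + 924 + 495 + 66 + 1 = 2048
Result = 2048


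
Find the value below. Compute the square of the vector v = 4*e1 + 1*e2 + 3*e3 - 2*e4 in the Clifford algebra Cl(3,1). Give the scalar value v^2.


v^2 = sum of c_i^2 * e_i^2
Positive signature terms (e_i^2 = +1): 4^2 + 1^2 + 3^2 = 26
Negative signature terms (e_j^2 = -1): (-2)^2 = 4
v^2 = 26 - 4 = 22


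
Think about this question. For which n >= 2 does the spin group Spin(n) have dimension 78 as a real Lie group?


dim Spin(n) = dim so(n) = n(n-1)/2.
Solve n(n-1)/2 = 78, i.e. n^2 - n - 156 = 0.
Discriminant = 1 + 8*78 = 625
n = (1 + sqrt(625))/2 = (1 + 25)/2 = 13


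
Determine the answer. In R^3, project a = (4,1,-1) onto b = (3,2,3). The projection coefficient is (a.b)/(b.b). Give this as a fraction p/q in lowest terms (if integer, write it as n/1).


Projection coefficient = (a . b) / (b . b)
a . b = 4*3 + 1*2 + (-1)*3
= 12 + 2 + (-3) = 11
b . b = 3^2 + 2^2 + 3^2
= 9 + 4 + 9 = 22
Coefficient = 11/22
In lowest terms: 1/2


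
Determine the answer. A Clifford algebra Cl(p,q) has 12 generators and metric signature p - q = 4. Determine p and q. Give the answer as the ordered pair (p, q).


We need p + q = 12 and p - q = 4.
Adding: 2p = 12 + 4 = 16, so p = 8.
Then q = 12 - 8 = 4.
(p, q) = (8, 4)


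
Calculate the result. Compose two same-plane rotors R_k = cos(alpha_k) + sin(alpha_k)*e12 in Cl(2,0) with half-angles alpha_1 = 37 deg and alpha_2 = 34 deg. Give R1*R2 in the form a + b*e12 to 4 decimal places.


Same-plane rotors commute and their half-angles add:
R1*R2 = cos(a1 + a2) + sin(a1 + a2)*e12.
a1 + a2 = 37 + 34 = 71 deg
cos(71 deg) = 0.3256
sin(71 deg) = 0.9455
R1*R2 = 0.3256 + 0.9455*e12


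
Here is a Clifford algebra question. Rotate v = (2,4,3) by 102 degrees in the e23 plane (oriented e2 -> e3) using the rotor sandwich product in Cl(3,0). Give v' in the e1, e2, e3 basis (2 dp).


Rotor R = cos(51deg) - sin(51deg)*e23
Rotation angle theta = 2 * 51 = 102 degrees in the e23 plane (e2 -> e3).
The component perpendicular to the plane (e1) is invariant: v'_1 = v1 = 2.00
cos(102deg) = -0.2079, sin(102deg) = 0.9781
v'_2 = v2*cos(theta) - v3*sin(theta) = 4*(-0.2079) - 3*0.9781 = -3.77
v'_3 = v2*sin(theta) + v3*cos(theta) = 4*0.9781 + 3*(-0.2079) = 3.29
v' = 2.00*e1 - 3.77*e2 + 3.29*e3


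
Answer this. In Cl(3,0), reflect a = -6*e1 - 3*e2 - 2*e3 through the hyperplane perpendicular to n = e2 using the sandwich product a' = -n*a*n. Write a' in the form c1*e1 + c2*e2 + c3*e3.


Reflection formula: a' = -n*a*n, with n = e2 (unit vector, n^2 = 1).
For reflection through hyperplane perp to e2:
The component along e2 flips sign, others stay.
a = (-6, -3, -2)
a' = (-6, 3, -2)
a' = -6*e1 + 3*e2 - 2*e3


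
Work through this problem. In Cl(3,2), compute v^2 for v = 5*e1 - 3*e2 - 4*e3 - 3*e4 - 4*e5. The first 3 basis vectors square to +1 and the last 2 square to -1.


v^2 = sum of c_i^2 * e_i^2
Positive signature terms (e_i^2 = +1): 5^2 + (-3)^2 + (-4)^2 = 50
Negative signature terms (e_j^2 = -1): (-3)^2 + (-4)^2 = 25
v^2 = 50 - 25 = 25


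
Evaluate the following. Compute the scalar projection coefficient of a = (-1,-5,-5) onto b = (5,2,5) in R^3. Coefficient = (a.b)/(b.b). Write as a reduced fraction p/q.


Projection coefficient = (a . b) / (b . b)
a . b = (-1)*5 + (-5)*2 + (-5)*5
= -5 + (-10) + (-25) = -40
b . b = 5^2 + 2^2 + 5^2
= 25 + 4 + 25 = 54
Coefficient = -40/54
In lowest terms: -20/27


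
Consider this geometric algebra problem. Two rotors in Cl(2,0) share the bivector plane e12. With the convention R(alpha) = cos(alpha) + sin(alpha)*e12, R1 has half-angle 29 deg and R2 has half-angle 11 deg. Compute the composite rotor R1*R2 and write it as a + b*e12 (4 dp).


Same-plane rotors commute and their half-angles add:
R1*R2 = cos(a1 + a2) + sin(a1 + a2)*e12.
a1 + a2 = 29 + 11 = 40 deg
cos(40 deg) = 0.7660
sin(40 deg) = 0.6428
R1*R2 = 0.7660 + 0.6428*e12


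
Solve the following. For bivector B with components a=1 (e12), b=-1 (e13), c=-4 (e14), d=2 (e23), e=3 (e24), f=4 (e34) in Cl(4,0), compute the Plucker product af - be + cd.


Plucker relation: af - be + cd
a*f = 1*4 = 4
b*e = (-1)*3 = -3
c*d = (-4)*2 = -8
af - be + cd = 4 - (-3) + (-8)
= -1


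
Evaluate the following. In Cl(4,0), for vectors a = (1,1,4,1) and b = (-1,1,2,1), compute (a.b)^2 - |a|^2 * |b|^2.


a . b = 1*(-1) + 1*1 + 4*2 + 1*1
= -1 + 1 + 8 + 1 = 9
|a|^2 = 1^2 + 1^2 + 4^2 + 1^2 = 19
|b|^2 = (-1)^2 + 1^2 + 2^2 + 1^2 = 7
(a.b)^2 = 9^2 = 81
|a|^2 * |b|^2 = 19 * 7 = 133
Result = 81 - 133 = -52


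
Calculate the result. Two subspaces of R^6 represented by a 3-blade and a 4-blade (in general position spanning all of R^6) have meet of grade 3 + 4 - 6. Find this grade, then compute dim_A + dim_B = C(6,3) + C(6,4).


Meet grade = grade(A) + grade(B) - n
= 3 + 4 - 6 = 1
C(6,3) = 20
C(6,4) = 15
dim_A + dim_B = 20 + 15 = 35


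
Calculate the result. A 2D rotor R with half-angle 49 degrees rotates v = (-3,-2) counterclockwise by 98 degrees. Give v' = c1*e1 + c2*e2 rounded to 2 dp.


Rotor R = cos(49deg) - sin(49deg)*e12
Rotation angle theta = 2 * 49 = 98 degrees
v' = R*v*~R rotates v by theta.
cos(98deg) = -0.1392, sin(98deg) = 0.9903
v'_1 = -3*cos(98deg) - (-2)*sin(98deg)
= -3*(-0.1392) - (-2)*0.9903
= 2.40
v'_2 = -3*sin(98deg) + (-2)*cos(98deg)
= -3*0.9903 + (-2)*(-0.1392)
= -2.69
v' = 2.40*e1 - 2.69*e2


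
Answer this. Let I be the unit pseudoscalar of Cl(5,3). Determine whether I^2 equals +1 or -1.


The pseudoscalar I = e1...e_n (product of all n generators) of Cl(p,q) satisfies I^2 = (-1)^(q + n(n-1)/2).
p = 5, q = 3, n = p + q = 8
n(n-1)/2 = 8 * 7 / 2 = 28
Exponent = q + n(n-1)/2 = 3 + 28 = 31
I^2 = (-1)^31 = -1


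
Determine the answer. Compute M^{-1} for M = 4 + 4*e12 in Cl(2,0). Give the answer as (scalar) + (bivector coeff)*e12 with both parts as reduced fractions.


M = 4 + 4*e12, where e12^2 = -1.
Since M commutes with its reverse ~M = a - b*e12, M * ~M = a^2 - b^2*e12^2 = a^2 + b^2.
So M^{-1} = ~M / (a^2 + b^2) = (a - b*e12)/(a^2 + b^2).
a^2 + b^2 = 16 + 16 = 32
Scalar part = 4/32 = 1/8
Bivector coeff = -4/32 = -1/8
M^{-1} = 1/8 - 1/8*e12


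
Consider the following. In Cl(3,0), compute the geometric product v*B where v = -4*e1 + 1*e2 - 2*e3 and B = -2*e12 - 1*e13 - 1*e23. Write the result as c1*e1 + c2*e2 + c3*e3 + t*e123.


vB has grade-1 (vector) and grade-3 (trivector) parts: vB = (v _| B) + (v ^ B).
Vector part <vB>_1:
  e1: -v2*b12 - v3*b13 = -(1)*(-2) - (-2)*(-1) = 0
  e2: v1*b12 - v3*b23 = (-4)*(-2) - (-2)*(-1) = 6
  e3: v1*b13 + v2*b23 = (-4)*(-1) + (1)*(-1) = 3
Trivector part <vB>_3:
  e123: v1*b23 - v2*b13 + v3*b12 = (-4)*(-1) - (1)*(-1) + (-2)*(-2) = 9
vB = 0*e1 + 6*e2 + 3*e3 + 9*e123


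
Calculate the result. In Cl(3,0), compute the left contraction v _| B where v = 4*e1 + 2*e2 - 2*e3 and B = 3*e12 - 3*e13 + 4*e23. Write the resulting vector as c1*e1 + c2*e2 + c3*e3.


Left contraction v _| B = <vB>_1 (grade-1 part of the geometric product vB).
Using e1_|e12 = e2, e2_|e12 = -e1, e1_|e13 = e3, e3_|e13 = -e1, e2_|e23 = e3, e3_|e23 = -e2:
e1 coeff: -v2*b12 - v3*b13 = -(2)*(3) - (-2)*(-3) = -12
e2 coeff: v1*b12 - v3*b23 = (4)*(3) - (-2)*(4) = 20
e3 coeff: v1*b13 + v2*b23 = (4)*(-3) + (2)*(4) = -4
v _| B = -12*e1 + 20*e2 - 4*e3


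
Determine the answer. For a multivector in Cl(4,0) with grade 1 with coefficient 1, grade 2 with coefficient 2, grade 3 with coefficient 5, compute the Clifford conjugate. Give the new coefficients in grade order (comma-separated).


Clifford conjugate sign for grade k: (-1)^(k(k+1)/2)
Grade 1: (-1)^(1*2/2) = (-1)^1 = -1, coeff 1 -> -1
Grade 2: (-1)^(2*3/2) = (-1)^3 = -1, coeff 2 -> -2
Grade 3: (-1)^(3*4/2) = (-1)^6 = 1, coeff 5 -> 5
Conjugated coefficients: -1, -2, 5


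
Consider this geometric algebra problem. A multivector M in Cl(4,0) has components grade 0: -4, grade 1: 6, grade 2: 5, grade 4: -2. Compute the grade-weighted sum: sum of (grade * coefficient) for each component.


Grade-weighted sum = sum of grade_k * coefficient_k
0*(-4) = 0
1*6 = 6
2*5 = 10
4*(-2) = -8
Total = 0 + 6 + 10 + (-8) = 8


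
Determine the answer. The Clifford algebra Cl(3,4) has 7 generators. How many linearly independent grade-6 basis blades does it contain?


Number of grade-k basis blades in Cl(p,q) with n = p + q is C(n, k).
n = 3 + 4 = 7
C(7, 6) = 7! / (6! * 1!)
= 5040 / (720 * 1)
= 7


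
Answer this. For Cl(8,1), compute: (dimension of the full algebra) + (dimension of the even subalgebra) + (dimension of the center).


n = 8 + 1 = 9
Total dim = 2^9 = 512
Even subalgebra dim = 2^8 = 256
n is odd, so center dim = 2
Sum = 512 + 256 + 2 = 770


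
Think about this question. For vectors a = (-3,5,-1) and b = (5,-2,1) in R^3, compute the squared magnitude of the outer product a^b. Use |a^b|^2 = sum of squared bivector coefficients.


a wedge b = (a1*b2 - a2*b1)*e12 + (a1*b3 - a3*b1)*e13 + (a2*b3 - a3*b2)*e23
e12 coeff: (-3)*(-2) - 5*5 = 6 - 25 = -19
e13 coeff: (-3)*1 - (-1)*5 = -3 - (-5) = 2
e23 coeff: 5*1 - (-1)*(-2) = 5 - 2 = 3
|a wedge b|^2 = (-19)^2 + 2^2 + 3^2
= 361 + 4 + 9
= 374


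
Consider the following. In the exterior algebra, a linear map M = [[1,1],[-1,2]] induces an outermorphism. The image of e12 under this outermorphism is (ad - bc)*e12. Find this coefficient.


The outermorphism of a linear map f sends e1^e2 to f(e1)^f(e2).
f(e1) = 1*e1 - 1*e2
f(e2) = 1*e1 + 2*e2
f(e1) ^ f(e2) = (1*e1 - 1*e2) ^ (1*e1 + 2*e2)
= 1*2*e12 + (-1)*1*e21
= (2 - (-1))*e12
= 3*e12
Coefficient = 3


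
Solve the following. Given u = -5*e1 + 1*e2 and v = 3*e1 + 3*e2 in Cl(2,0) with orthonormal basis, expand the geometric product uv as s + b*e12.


Expand: (-5*e1 + 1*e2)(3*e1 + 3*e2)
= (-5)*3*e1e1 + (-5)*3*e1e2 + 1*3*e2e1 + 1*3*e2e2
Using e1^2 = e2^2 = 1, e2e1 = -e1e2:
Scalar part s = (-5)*3 + 1*3 = -15 + 3 = -12
Bivector part b = (-5)*3 - 1*3 = -15 - 3 = -18
uv = -12 - 18*e12


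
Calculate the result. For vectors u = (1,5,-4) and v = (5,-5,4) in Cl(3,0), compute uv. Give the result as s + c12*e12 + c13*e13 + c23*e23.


In Cl(3,0): e_i^2 = 1, e_ie_j = -e_je_i for i != j.
Scalar part = u . v = 1*5 + 5*(-5) + (-4)*4
= 5 + (-25) + (-16) = -36
e12 coeff = 1*(-5) - 5*5 = -5 - 25 = -30
e13 coeff = 1*4 - (-4)*5 = 4 - (-20) = 24
e23 coeff = 5*4 - (-4)*(-5) = 20 - 20 = 0
uv = -36 - 30*e12 + 24*e13 + 0*e23


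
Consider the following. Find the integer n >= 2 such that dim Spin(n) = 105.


dim Spin(n) = dim so(n) = n(n-1)/2.
Solve n(n-1)/2 = 105, i.e. n^2 - n - 210 = 0.
Discriminant = 1 + 8*105 = 841
n = (1 + sqrt(841))/2 = (1 + 29)/2 = 15


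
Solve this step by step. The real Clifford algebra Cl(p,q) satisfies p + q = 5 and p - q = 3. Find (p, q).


We need p + q = 5 and p - q = 3.
Adding: 2p = 5 + 3 = 8, so p = 4.
Then q = 5 - 4 = 1.
(p, q) = (4, 1)


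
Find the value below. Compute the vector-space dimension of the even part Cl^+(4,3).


Even subalgebra dimension = 2^(n-1)
n = 4 + 3 = 7
2^(7 - 1) = 2^6 = 64
Verification: sum of C(7,k) for even k = 1 + 21 + 35 + 7 = 64
Result = 64


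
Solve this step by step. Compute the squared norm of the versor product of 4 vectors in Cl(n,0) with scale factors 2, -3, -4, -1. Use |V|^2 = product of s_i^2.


Each vector v_i has |v_i|^2 = s_i^2
Squared scales: 2^2 = 4, (-3)^2 = 9, (-4)^2 = 16, (-1)^2 = 1
|V|^2 = 4 * 9 * 16 * 1
= 576


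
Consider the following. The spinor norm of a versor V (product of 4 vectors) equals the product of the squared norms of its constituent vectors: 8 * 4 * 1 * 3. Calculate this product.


Spinor norm N(V) = |v1|^2 * |v2|^2 * ... * |v4|^2
= 8 * 4 * 1 * 3
Running product: 8, 32, 32, 96
N(V) = 96


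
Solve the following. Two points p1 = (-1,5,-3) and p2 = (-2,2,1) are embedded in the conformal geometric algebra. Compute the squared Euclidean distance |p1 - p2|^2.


p1 - p2 = (1, 3, -4)
|p1 - p2|^2 = 1^2 + 3^2 + (-4)^2
= 1 + 9 + 16
= 26


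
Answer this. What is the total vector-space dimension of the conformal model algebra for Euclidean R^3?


The conformal model of R^3 uses Cl(4,1): the 3 Euclidean generators plus two extra orthogonal generators e+ (e+^2 = +1) and e- (e-^2 = -1), from which the null vectors e0, einf are built.
Number of generators m = 3 + 2 = 5.
dim Cl(p,q) = 2^m = 2^5 = 32


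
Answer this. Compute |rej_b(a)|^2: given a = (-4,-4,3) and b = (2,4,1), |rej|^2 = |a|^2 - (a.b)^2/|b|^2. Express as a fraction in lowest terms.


|a|^2 = (-4)^2 + (-4)^2 + 3^2 = 41
|b|^2 = 2^2 + 4^2 + 1^2 = 21
a . b = (-4)*2 + (-4)*4 + 3*1 = -21
(a.b)^2 = (-21)^2 = 441
|rej|^2 = 41 - 441/21
= (861 - 441)/21
= 420/21
In lowest terms: 20/1


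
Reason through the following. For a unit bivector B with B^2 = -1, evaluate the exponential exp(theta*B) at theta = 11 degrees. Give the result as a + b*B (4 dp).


For a unit bivector B with B^2 = -1, the exponential series gives
e^(theta*B) = cos(theta) + sin(theta)*B (the GA analogue of Euler's formula).
theta = 11 degrees = 0.191986 rad
cos(11 deg) = 0.9816
sin(11 deg) = 0.1908
exp(theta*B) = 0.9816 + 0.1908*B


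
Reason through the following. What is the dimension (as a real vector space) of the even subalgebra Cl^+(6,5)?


Even subalgebra dimension = 2^(n-1)
n = 6 + 5 = 11
2^(11 - 1) = 2^10 = 1024
Verification: sum of C(11,k) for even k = 1 + 55 + 330 + 462 + 165 + 11 = 1024
Result = 1024


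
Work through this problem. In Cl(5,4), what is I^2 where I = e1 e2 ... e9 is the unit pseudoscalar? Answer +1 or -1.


The pseudoscalar I = e1...e_n (product of all n generators) of Cl(p,q) satisfies I^2 = (-1)^(q + n(n-1)/2).
p = 5, q = 4, n = p + q = 9
n(n-1)/2 = 9 * 8 / 2 = 36
Exponent = q + n(n-1)/2 = 4 + 36 = 40
I^2 = (-1)^40 = +1


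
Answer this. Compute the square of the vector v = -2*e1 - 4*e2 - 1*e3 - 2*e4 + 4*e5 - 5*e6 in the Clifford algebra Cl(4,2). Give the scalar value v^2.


v^2 = sum of c_i^2 * e_i^2
Positive signature terms (e_i^2 = +1): (-2)^2 + (-4)^2 + (-1)^2 + (-2)^2 = 25
Negative signature terms (e_j^2 = -1): 4^2 + (-5)^2 = 41
v^2 = 25 - 41 = -16


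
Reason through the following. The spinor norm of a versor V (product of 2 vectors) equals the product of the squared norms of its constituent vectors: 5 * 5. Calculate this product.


Spinor norm N(V) = |v1|^2 * |v2|^2 * ... * |v2|^2
= 5 * 5
Running product: 5, 25
N(V) = 25


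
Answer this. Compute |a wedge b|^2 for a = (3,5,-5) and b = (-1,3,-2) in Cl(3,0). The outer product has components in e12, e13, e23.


a wedge b = (a1*b2 - a2*b1)*e12 + (a1*b3 - a3*b1)*e13 + (a2*b3 - a3*b2)*e23
e12 coeff: 3*3 - 5*(-1) = 9 - (-5) = 14
e13 coeff: 3*(-2) - (-5)*(-1) = -6 - 5 = -11
e23 coeff: 5*(-2) - (-5)*3 = -10 - (-15) = 5
|a wedge b|^2 = 14^2 + (-11)^2 + 5^2
= 196 + 121 + 25
= 342


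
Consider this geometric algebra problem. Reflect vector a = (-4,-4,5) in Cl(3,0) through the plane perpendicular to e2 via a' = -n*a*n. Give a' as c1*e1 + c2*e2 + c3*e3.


Reflection formula: a' = -n*a*n, with n = e2 (unit vector, n^2 = 1).
For reflection through hyperplane perp to e2:
The component along e2 flips sign, others stay.
a = (-4, -4, 5)
a' = (-4, 4, 5)
a' = -4*e1 + 4*e2 + 5*e3


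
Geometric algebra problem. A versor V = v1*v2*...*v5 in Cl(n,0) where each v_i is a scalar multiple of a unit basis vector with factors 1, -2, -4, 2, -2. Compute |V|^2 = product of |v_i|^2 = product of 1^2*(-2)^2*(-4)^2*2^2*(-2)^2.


Each vector v_i has |v_i|^2 = s_i^2
Squared scales: 1^2 = 1, (-2)^2 = 4, (-4)^2 = 16, 2^2 = 4, (-2)^2 = 4
|V|^2 = 1 * 4 * 16 * 4 * 4
= 1024


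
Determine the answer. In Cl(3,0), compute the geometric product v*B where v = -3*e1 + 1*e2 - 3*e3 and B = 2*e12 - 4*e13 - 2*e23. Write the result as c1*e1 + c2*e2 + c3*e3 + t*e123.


vB has grade-1 (vector) and grade-3 (trivector) parts: vB = (v _| B) + (v ^ B).
Vector part <vB>_1:
  e1: -v2*b12 - v3*b13 = -(1)*(2) - (-3)*(-4) = -14
  e2: v1*b12 - v3*b23 = (-3)*(2) - (-3)*(-2) = -12
  e3: v1*b13 + v2*b23 = (-3)*(-4) + (1)*(-2) = 10
Trivector part <vB>_3:
  e123: v1*b23 - v2*b13 + v3*b12 = (-3)*(-2) - (1)*(-4) + (-3)*(2) = 4
vB = -14*e1 - 12*e2 + 10*e3 + 4*e123


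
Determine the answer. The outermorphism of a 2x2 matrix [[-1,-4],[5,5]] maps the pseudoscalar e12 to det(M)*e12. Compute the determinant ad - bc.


The outermorphism of a linear map f sends e1^e2 to f(e1)^f(e2).
f(e1) = -1*e1 + 5*e2
f(e2) = -4*e1 + 5*e2
f(e1) ^ f(e2) = (-1*e1 + 5*e2) ^ (-4*e1 + 5*e2)
= (-1)*5*e12 + 5*(-4)*e21
= (-5 - (-20))*e12
= 15*e12
Coefficient = 15


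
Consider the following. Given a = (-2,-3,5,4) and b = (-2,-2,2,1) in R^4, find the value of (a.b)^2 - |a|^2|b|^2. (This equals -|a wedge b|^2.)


a . b = (-2)*(-2) + (-3)*(-2) + 5*2 + 4*1
= 4 + 6 + 10 + 4 = 24
|a|^2 = (-2)^2 + (-3)^2 + 5^2 + 4^2 = 54
|b|^2 = (-2)^2 + (-2)^2 + 2^2 + 1^2 = 13
(a.b)^2 = 24^2 = 576
|a|^2 * |b|^2 = 54 * 13 = 702
Result = 576 - 702 = -126


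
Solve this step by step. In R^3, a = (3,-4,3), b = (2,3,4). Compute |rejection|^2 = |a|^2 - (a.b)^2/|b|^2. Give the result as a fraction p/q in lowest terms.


|a|^2 = 3^2 + (-4)^2 + 3^2 = 34
|b|^2 = 2^2 + 3^2 + 4^2 = 29
a . b = 3*2 + (-4)*3 + 3*4 = 6
(a.b)^2 = 6^2 = 36
|rej|^2 = 34 - 36/29
= (986 - 36)/29
= 950/29
In lowest terms: 950/29


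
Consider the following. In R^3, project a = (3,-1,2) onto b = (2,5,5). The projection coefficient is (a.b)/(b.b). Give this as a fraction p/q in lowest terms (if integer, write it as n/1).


Projection coefficient = (a . b) / (b . b)
a . b = 3*2 + (-1)*5 + 2*5
= 6 + (-5) + 10 = 11
b . b = 2^2 + 5^2 + 5^2
= 4 + 25 + 25 = 54
Coefficient = 11/54
In lowest terms: 11/54


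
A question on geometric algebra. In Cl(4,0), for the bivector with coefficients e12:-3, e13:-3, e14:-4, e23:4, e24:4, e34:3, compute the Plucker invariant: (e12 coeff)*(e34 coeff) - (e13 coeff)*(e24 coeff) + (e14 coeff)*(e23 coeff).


Plucker relation: af - be + cd
a*f = (-3)*3 = -9
b*e = (-3)*4 = -12
c*d = (-4)*4 = -16
af - be + cd = -9 - (-12) + (-16)
= -13


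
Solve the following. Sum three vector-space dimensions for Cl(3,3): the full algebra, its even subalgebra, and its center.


n = 3 + 3 = 6
Total dim = 2^6 = 64
Even subalgebra dim = 2^5 = 32
n is even, so center dim = 1
Sum = 64 + 32 + 1 = 97


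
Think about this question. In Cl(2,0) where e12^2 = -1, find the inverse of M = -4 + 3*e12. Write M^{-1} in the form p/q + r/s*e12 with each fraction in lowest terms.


M = -4 + 3*e12, where e12^2 = -1.
Since M commutes with its reverse ~M = a - b*e12, M * ~M = a^2 - b^2*e12^2 = a^2 + b^2.
So M^{-1} = ~M / (a^2 + b^2) = (a - b*e12)/(a^2 + b^2).
a^2 + b^2 = 16 + 9 = 25
Scalar part = -4/25 = -4/25
Bivector coeff = -3/25 = -3/25
M^{-1} = -4/25 - 3/25*e12


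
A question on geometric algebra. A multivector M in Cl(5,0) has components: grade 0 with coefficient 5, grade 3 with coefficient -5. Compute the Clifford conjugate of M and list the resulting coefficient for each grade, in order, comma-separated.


Clifford conjugate sign for grade k: (-1)^(k(k+1)/2)
Grade 0: (-1)^(0*1/2) = (-1)^0 = 1, coeff 5 -> 5
Grade 3: (-1)^(3*4/2) = (-1)^6 = 1, coeff -5 -> -5
Conjugated coefficients: 5, -5


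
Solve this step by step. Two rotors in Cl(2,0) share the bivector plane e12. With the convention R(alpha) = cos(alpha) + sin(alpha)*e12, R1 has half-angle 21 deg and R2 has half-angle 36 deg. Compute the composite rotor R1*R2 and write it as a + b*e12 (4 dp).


Same-plane rotors commute and their half-angles add:
R1*R2 = cos(a1 + a2) + sin(a1 + a2)*e12.
a1 + a2 = 21 + 36 = 57 deg
cos(57 deg) = 0.5446
sin(57 deg) = 0.8387
R1*R2 = 0.5446 + 0.8387*e12


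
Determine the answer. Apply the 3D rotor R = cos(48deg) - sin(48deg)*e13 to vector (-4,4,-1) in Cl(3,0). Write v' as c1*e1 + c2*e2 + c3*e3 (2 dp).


Rotor R = cos(48deg) - sin(48deg)*e13
Rotation angle theta = 2 * 48 = 96 degrees in the e13 plane (e1 -> e3).
The component perpendicular to the plane (e2) is invariant: v'_2 = v2 = 4.00
cos(96deg) = -0.1045, sin(96deg) = 0.9945
v'_1 = v1*cos(theta) - v3*sin(theta) = -4*(-0.1045) - (-1)*0.9945 = 1.41
v'_3 = v1*sin(theta) + v3*cos(theta) = -4*0.9945 + (-1)*(-0.1045) = -3.87
v' = 1.41*e1 + 4.00*e2 - 3.87*e3


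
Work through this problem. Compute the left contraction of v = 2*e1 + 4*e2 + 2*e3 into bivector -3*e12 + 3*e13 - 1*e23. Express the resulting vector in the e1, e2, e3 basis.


Left contraction v _| B = <vB>_1 (grade-1 part of the geometric product vB).
Using e1_|e12 = e2, e2_|e12 = -e1, e1_|e13 = e3, e3_|e13 = -e1, e2_|e23 = e3, e3_|e23 = -e2:
e1 coeff: -v2*b12 - v3*b13 = -(4)*(-3) - (2)*(3) = 6
e2 coeff: v1*b12 - v3*b23 = (2)*(-3) - (2)*(-1) = -4
e3 coeff: v1*b13 + v2*b23 = (2)*(3) + (4)*(-1) = 2
v _| B = 6*e1 - 4*e2 + 2*e3


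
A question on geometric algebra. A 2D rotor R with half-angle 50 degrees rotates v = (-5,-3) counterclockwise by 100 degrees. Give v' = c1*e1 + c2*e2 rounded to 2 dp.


Rotor R = cos(50deg) - sin(50deg)*e12
Rotation angle theta = 2 * 50 = 100 degrees
v' = R*v*~R rotates v by theta.
cos(100deg) = -0.1736, sin(100deg) = 0.9848
v'_1 = -5*cos(100deg) - (-3)*sin(100deg)
= -5*(-0.1736) - (-3)*0.9848
= 3.82
v'_2 = -5*sin(100deg) + (-3)*cos(100deg)
= -5*0.9848 + (-3)*(-0.1736)
= -4.40
v' = 3.82*e1 - 4.40*e2


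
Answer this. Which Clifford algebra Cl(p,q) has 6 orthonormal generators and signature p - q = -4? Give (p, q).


We need p + q = 6 and p - q = -4.
Adding: 2p = 6 + (-4) = 2, so p = 1.
Then q = 6 - 1 = 5.
(p, q) = (1, 5)


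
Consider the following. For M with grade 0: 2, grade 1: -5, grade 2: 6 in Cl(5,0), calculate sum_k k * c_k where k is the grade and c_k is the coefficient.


Grade-weighted sum = sum of grade_k * coefficient_k
0*2 = 0
1*(-5) = -5
2*6 = 12
Total = 0 + (-5) + 12 = 7


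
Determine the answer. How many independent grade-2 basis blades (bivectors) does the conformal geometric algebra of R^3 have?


The conformal model of R^3 uses Cl(4,1) with m = 3 + 2 = 5 generators.
Number of grade-2 blades = C(m, 2) = C(5, 2)
= 5*4/2 = 10


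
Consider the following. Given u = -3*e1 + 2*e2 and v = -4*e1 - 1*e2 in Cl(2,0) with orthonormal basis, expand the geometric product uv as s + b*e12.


Expand: (-3*e1 + 2*e2)(-4*e1 - 1*e2)
= (-3)*(-4)*e1e1 + (-3)*(-1)*e1e2 + 2*(-4)*e2e1 + 2*(-1)*e2e2
Using e1^2 = e2^2 = 1, e2e1 = -e1e2:
Scalar part s = (-3)*(-4) + 2*(-1) = 12 + (-2) = 10
Bivector part b = (-3)*(-1) - 2*(-4) = 3 - (-8) = 11
uv = 10 + 11*e12


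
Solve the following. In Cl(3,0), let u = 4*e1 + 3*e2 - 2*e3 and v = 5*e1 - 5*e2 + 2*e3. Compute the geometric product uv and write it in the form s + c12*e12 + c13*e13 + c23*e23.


In Cl(3,0): e_i^2 = 1, e_ie_j = -e_je_i for i != j.
Scalar part = u . v = 4*5 + 3*(-5) + (-2)*2
= 20 + (-15) + (-4) = 1
e12 coeff = 4*(-5) - 3*5 = -20 - 15 = -35
e13 coeff = 4*2 - (-2)*5 = 8 - (-10) = 18
e23 coeff = 3*2 - (-2)*(-5) = 6 - 10 = -4
uv = 1 - 35*e12 + 18*e13 - 4*e23


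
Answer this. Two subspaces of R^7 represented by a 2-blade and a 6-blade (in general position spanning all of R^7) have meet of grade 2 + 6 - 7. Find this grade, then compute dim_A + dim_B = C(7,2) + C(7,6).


Meet grade = grade(A) + grade(B) - n
= 2 + 6 - 7 = 1
C(7,2) = 21
C(7,6) = 7
dim_A + dim_B = 21 + 7 = 28


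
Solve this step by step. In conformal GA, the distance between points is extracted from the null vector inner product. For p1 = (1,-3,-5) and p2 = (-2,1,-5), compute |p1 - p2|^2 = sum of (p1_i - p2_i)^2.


p1 - p2 = (3, -4, 0)
|p1 - p2|^2 = 3^2 + (-4)^2 + 0^2
= 9 + 16 + 0
= 25


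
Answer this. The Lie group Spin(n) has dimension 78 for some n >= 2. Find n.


dim Spin(n) = dim so(n) = n(n-1)/2.
Solve n(n-1)/2 = 78, i.e. n^2 - n - 156 = 0.
Discriminant = 1 + 8*78 = 625
n = (1 + sqrt(625))/2 = (1 + 25)/2 = 13


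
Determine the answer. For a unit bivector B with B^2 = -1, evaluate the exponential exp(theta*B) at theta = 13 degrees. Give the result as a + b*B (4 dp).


For a unit bivector B with B^2 = -1, the exponential series gives
e^(theta*B) = cos(theta) + sin(theta)*B (the GA analogue of Euler's formula).
theta = 13 degrees = 0.226893 rad
cos(13 deg) = 0.9744
sin(13 deg) = 0.2250
exp(theta*B) = 0.9744 + 0.2250*B


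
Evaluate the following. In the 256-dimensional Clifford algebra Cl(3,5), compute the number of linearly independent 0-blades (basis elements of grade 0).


Number of grade-k basis blades in Cl(p,q) with n = p + q is C(n, k).
n = 3 + 5 = 8
C(8, 0) = 8! / (0! * 8!)
= 40320 / (1 * 40320)
= 1


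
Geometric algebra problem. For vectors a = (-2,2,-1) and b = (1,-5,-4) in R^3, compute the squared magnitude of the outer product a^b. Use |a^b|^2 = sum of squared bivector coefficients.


a wedge b = (a1*b2 - a2*b1)*e12 + (a1*b3 - a3*b1)*e13 + (a2*b3 - a3*b2)*e23
e12 coeff: (-2)*(-5) - 2*1 = 10 - 2 = 8
e13 coeff: (-2)*(-4) - (-1)*1 = 8 - (-1) = 9
e23 coeff: 2*(-4) - (-1)*(-5) = -8 - 5 = -13
|a wedge b|^2 = 8^2 + 9^2 + (-13)^2
= 64 + 81 + 169
= 314


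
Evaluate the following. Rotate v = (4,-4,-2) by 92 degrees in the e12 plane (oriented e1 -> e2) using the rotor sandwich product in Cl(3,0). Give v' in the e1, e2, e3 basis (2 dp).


Rotor R = cos(46deg) - sin(46deg)*e12
Rotation angle theta = 2 * 46 = 92 degrees in the e12 plane (e1 -> e2).
The component perpendicular to the plane (e3) is invariant: v'_3 = v3 = -2.00
cos(92deg) = -0.0349, sin(92deg) = 0.9994
v'_1 = v1*cos(theta) - v2*sin(theta) = 4*(-0.0349) - (-4)*0.9994 = 3.86
v'_2 = v1*sin(theta) + v2*cos(theta) = 4*0.9994 + (-4)*(-0.0349) = 4.14
v' = 3.86*e1 + 4.14*e2 - 2.00*e3


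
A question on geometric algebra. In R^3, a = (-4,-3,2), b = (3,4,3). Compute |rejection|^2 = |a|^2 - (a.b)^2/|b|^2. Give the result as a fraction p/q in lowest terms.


|a|^2 = (-4)^2 + (-3)^2 + 2^2 = 29
|b|^2 = 3^2 + 4^2 + 3^2 = 34
a . b = (-4)*3 + (-3)*4 + 2*3 = -18
(a.b)^2 = (-18)^2 = 324
|rej|^2 = 29 - 324/34
= (986 - 324)/34
= 662/34
In lowest terms: 331/17


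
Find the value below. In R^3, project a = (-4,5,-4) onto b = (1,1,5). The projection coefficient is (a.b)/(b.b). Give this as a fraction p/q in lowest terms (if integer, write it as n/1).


Projection coefficient = (a . b) / (b . b)
a . b = (-4)*1 + 5*1 + (-4)*5
= -4 + 5 + (-20) = -19
b . b = 1^2 + 1^2 + 5^2
= 1 + 1 + 25 = 27
Coefficient = -19/27
In lowest terms: -19/27


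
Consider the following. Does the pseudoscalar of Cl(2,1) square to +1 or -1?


The pseudoscalar I = e1...e_n (product of all n generators) of Cl(p,q) satisfies I^2 = (-1)^(q + n(n-1)/2).
p = 2, q = 1, n = p + q = 3
n(n-1)/2 = 3 * 2 / 2 = 3
Exponent = q + n(n-1)/2 = 1 + 3 = 4
I^2 = (-1)^4 = +1


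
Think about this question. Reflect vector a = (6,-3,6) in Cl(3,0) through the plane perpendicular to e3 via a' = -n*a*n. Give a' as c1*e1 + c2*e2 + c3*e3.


Reflection formula: a' = -n*a*n, with n = e3 (unit vector, n^2 = 1).
For reflection through hyperplane perp to e3:
The component along e3 flips sign, others stay.
a = (6, -3, 6)
a' = (6, -3, -6)
a' = 6*e1 - 3*e2 - 6*e3


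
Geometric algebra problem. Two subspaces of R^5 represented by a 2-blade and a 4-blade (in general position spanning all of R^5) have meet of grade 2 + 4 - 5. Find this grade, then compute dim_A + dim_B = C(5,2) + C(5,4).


Meet grade = grade(A) + grade(B) - n
= 2 + 4 - 5 = 1
C(5,2) = 10
C(5,4) = 5
dim_A + dim_B = 10 + 5 = 15


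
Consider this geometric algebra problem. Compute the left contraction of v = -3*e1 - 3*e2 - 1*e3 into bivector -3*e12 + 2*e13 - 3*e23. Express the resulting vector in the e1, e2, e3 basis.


Left contraction v _| B = <vB>_1 (grade-1 part of the geometric product vB).
Using e1_|e12 = e2, e2_|e12 = -e1, e1_|e13 = e3, e3_|e13 = -e1, e2_|e23 = e3, e3_|e23 = -e2:
e1 coeff: -v2*b12 - v3*b13 = -(-3)*(-3) - (-1)*(2) = -7
e2 coeff: v1*b12 - v3*b23 = (-3)*(-3) - (-1)*(-3) = 6
e3 coeff: v1*b13 + v2*b23 = (-3)*(2) + (-3)*(-3) = 3
v _| B = -7*e1 + 6*e2 + 3*e3


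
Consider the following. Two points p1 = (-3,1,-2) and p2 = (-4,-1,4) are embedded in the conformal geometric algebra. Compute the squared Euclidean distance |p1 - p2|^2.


p1 - p2 = (1, 2, -6)
|p1 - p2|^2 = 1^2 + 2^2 + (-6)^2
= 1 + 4 + 36
= 41


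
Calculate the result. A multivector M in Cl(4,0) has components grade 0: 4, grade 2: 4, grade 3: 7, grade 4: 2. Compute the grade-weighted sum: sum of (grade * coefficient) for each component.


Grade-weighted sum = sum of grade_k * coefficient_k
0*4 = 0
2*4 = 8
3*7 = 21
4*2 = 8
Total = 0 + 8 + 21 + 8 = 37


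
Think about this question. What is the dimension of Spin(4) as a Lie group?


Spin(n) double-covers SO(n); both have Lie algebra so(n) of dimension n(n-1)/2.
n = 4
n(n-1) = 4 * 3 = 12
dim Spin(4) = 12/2 = 6


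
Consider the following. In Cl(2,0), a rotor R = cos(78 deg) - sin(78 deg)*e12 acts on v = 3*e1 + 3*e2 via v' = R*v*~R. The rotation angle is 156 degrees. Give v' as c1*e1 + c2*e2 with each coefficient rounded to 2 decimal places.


Rotor R = cos(78deg) - sin(78deg)*e12
Rotation angle theta = 2 * 78 = 156 degrees
v' = R*v*~R rotates v by theta.
cos(156deg) = -0.9135, sin(156deg) = 0.4067
v'_1 = 3*cos(156deg) - 3*sin(156deg)
= 3*(-0.9135) - 3*0.4067
= -3.96
v'_2 = 3*sin(156deg) + 3*cos(156deg)
= 3*0.4067 + 3*(-0.9135)
= -1.52
v' = -3.96*e1 - 1.52*e2


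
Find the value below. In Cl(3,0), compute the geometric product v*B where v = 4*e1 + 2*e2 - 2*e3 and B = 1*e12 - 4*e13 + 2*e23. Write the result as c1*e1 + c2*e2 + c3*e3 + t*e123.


vB has grade-1 (vector) and grade-3 (trivector) parts: vB = (v _| B) + (v ^ B).
Vector part <vB>_1:
  e1: -v2*b12 - v3*b13 = -(2)*(1) - (-2)*(-4) = -10
  e2: v1*b12 - v3*b23 = (4)*(1) - (-2)*(2) = 8
  e3: v1*b13 + v2*b23 = (4)*(-4) + (2)*(2) = -12
Trivector part <vB>_3:
  e123: v1*b23 - v2*b13 + v3*b12 = (4)*(2) - (2)*(-4) + (-2)*(1) = 14
vB = -10*e1 + 8*e2 - 12*e3 + 14*e123


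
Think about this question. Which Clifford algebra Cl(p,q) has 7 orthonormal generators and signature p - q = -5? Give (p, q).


We need p + q = 7 and p - q = -5.
Adding: 2p = 7 + (-5) = 2, so p = 1.
Then q = 7 - 1 = 6.
(p, q) = (1, 6)


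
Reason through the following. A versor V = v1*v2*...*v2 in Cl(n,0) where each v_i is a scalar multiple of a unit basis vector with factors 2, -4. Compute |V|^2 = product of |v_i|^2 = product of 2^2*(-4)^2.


Each vector v_i has |v_i|^2 = s_i^2
Squared scales: 2^2 = 4, (-4)^2 = 16
|V|^2 = 4 * 16
= 64


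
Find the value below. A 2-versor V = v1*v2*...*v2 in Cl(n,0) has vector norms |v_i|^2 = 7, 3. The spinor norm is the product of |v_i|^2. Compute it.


Spinor norm N(V) = |v1|^2 * |v2|^2 * ... * |v2|^2
= 7 * 3
Running product: 7, 21
N(V) = 21


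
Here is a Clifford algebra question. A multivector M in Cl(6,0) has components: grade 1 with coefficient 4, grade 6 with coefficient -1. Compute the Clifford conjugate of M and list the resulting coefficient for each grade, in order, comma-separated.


Clifford conjugate sign for grade k: (-1)^(k(k+1)/2)
Grade 1: (-1)^(1*2/2) = (-1)^1 = -1, coeff 4 -> -4
Grade 6: (-1)^(6*7/2) = (-1)^21 = -1, coeff -1 -> 1
Conjugated coefficients: -4, 1


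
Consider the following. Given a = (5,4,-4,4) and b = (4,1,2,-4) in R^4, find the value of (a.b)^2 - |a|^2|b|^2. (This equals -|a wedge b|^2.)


a . b = 5*4 + 4*1 + (-4)*2 + 4*(-4)
= 20 + 4 + (-8) + (-16) = 0
|a|^2 = 5^2 + 4^2 + (-4)^2 + 4^2 = 73
|b|^2 = 4^2 + 1^2 + 2^2 + (-4)^2 = 37
(a.b)^2 = 0^2 = 0
|a|^2 * |b|^2 = 73 * 37 = 2701
Result = 0 - 2701 = -2701


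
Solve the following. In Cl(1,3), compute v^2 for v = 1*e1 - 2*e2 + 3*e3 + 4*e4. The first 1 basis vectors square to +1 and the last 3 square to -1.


v^2 = sum of c_i^2 * e_i^2
Positive signature terms (e_i^2 = +1): 1^2 = 1
Negative signature terms (e_j^2 = -1): (-2)^2 + 3^2 + 4^2 = 29
v^2 = 1 - 29 = -28


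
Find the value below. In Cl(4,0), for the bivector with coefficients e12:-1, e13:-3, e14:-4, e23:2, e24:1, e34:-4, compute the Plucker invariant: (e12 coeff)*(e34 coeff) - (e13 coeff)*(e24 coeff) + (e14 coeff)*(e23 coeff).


Plucker relation: af - be + cd
a*f = (-1)*(-4) = 4
b*e = (-3)*1 = -3
c*d = (-4)*2 = -8
af - be + cd = 4 - (-3) + (-8)
= -1


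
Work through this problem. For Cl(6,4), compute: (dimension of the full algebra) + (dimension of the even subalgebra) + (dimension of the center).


n = 6 + 4 = 10
Total dim = 2^10 = 1024
Even subalgebra dim = 2^9 = 512
n is even, so center dim = 1
Sum = 1024 + 512 + 1 = 1537


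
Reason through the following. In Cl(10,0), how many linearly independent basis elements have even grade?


Even subalgebra dimension = 2^(n-1)
n = 10 + 0 = 10
2^(10 - 1) = 2^9 = 512
Verification: sum of C(10,k) for even k = 1 + 45 + 210 + 210 + 45 + 1 = 512
Result = 512


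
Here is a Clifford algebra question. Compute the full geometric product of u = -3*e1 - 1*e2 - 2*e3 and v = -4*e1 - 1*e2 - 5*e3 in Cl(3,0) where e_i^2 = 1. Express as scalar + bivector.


In Cl(3,0): e_i^2 = 1, e_ie_j = -e_je_i for i != j.
Scalar part = u . v = (-3)*(-4) + (-1)*(-1) + (-2)*(-5)
= 12 + 1 + 10 = 23
e12 coeff = (-3)*(-1) - (-1)*(-4) = 3 - 4 = -1
e13 coeff = (-3)*(-5) - (-2)*(-4) = 15 - 8 = 7
e23 coeff = (-1)*(-5) - (-2)*(-1) = 5 - 2 = 3
uv = 23 - 1*e12 + 7*e13 + 3*e23


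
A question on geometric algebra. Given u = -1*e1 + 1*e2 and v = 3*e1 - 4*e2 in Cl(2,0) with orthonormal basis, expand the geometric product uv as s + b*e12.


Expand: (-1*e1 + 1*e2)(3*e1 - 4*e2)
= (-1)*3*e1e1 + (-1)*(-4)*e1e2 + 1*3*e2e1 + 1*(-4)*e2e2
Using e1^2 = e2^2 = 1, e2e1 = -e1e2:
Scalar part s = (-1)*3 + 1*(-4) = -3 + (-4) = -7
Bivector part b = (-1)*(-4) - 1*3 = 4 - 3 = 1
uv = -7 + 1*e12


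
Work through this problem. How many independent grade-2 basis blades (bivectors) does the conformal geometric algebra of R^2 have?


The conformal model of R^2 uses Cl(3,1) with m = 2 + 2 = 4 generators.
Number of grade-2 blades = C(m, 2) = C(4, 2)
= 4*3/2 = 6
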